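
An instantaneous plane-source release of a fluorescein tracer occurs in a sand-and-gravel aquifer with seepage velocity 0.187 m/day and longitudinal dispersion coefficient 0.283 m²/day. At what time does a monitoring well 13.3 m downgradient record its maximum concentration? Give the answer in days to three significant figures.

For the 1D instantaneous-source solution, setting ∂C/∂t = 0 at fixed x gives v²t² + 2Dt − x² = 0, so t = (√(D² + v²x²) − D)/v².
√(D² + v²x²) = √(0.283² + 0.187² × 13.3²) = 2.503; v² = 0.034969.
t = (2.503 − 0.283)/0.034969 = 63.5 days (vs. the pure-advection estimate x/v = 71.1 d).

63.5 days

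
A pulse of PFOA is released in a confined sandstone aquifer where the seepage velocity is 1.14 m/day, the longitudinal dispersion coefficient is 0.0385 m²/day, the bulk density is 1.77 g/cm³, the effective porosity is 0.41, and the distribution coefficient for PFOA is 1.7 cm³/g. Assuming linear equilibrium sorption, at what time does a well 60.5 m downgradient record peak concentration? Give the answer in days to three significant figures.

442 days

Retardation factor R = 1 + ρ_b·K_d/n = 1 + 1.77 × 1.7/0.41 = 8.339.
Sorption retards both mechanisms: v_R = v/R = 0.1367 m/day, D_R = D/R = 0.004617 m²/day.
Peak time from v_R²t² + 2D_R t − x² = 0: t = (√(D_R² + v_R²x²) − D_R)/v_R².
√(D_R² + v_R²x²) = √(0.004617² + 0.1367² × 60.5²) = 8.270; v_R² = 0.01869.
t = (8.270 − 0.004617)/0.01869 = 442 days.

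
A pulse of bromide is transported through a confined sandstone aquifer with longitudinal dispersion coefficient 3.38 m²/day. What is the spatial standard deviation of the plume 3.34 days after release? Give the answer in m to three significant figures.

Dispersive spreading gives a Gaussian with σ² = 2Dt; advection only shifts the center.
σ = √(2 × 3.38 × 3.34) = 4.75 m.

4.75 m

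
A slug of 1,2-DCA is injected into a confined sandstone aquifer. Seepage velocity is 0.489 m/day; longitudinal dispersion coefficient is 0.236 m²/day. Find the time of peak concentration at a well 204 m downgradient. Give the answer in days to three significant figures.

For the 1D instantaneous-source solution, setting ∂C/∂t = 0 at fixed x gives v²t² + 2Dt − x² = 0, so t = (√(D² + v²x²) − D)/v².
√(D² + v²x²) = √(0.236² + 0.489² × 204²) = 99.76; v² = 0.239121.
t = (99.76 − 0.236)/0.239121 = 416 days (vs. the pure-advection estimate x/v = 417 d).

416 days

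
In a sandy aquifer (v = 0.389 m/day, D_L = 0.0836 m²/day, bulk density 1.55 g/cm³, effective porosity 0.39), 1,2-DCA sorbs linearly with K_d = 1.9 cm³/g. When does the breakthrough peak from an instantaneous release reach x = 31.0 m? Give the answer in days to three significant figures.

677 days

Retardation factor R = 1 + ρ_b·K_d/n = 1 + 1.55 × 1.9/0.39 = 8.551.
Sorption retards both mechanisms: v_R = v/R = 0.04549 m/day, D_R = D/R = 0.009777 m²/day.
Peak time from v_R²t² + 2D_R t − x² = 0: t = (√(D_R² + v_R²x²) − D_R)/v_R².
√(D_R² + v_R²x²) = √(0.009777² + 0.04549² × 31.0²) = 1.410; v_R² = 0.002069.
t = (1.410 − 0.009777)/0.002069 = 677 days.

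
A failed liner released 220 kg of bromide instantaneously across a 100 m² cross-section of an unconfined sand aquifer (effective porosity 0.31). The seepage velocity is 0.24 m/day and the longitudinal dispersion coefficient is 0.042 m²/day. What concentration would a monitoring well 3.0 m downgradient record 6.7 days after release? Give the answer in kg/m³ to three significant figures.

0.675 kg/m³

For an instantaneous plane source, C(x,t) = M/(n_e·A·√(4πDt)) · exp(−(x−vt)²/(4Dt)), with n_e·A the pore (flow) area.
Plume center vt = 0.24 × 6.7 = 1.608 m, so the well at 3.0 m is 1.392 m downgradient of the peak.
√(4πDt) = 1.880 m, giving peak height M/(n_e·A·√(4πDt)) = 220/(0.31 × 100 × 1.880) = 3.775 kg/m³.
(x−vt)²/(4Dt) = (1.392)²/(4 × 0.042 × 6.7) = 1.721; exp(−1.721) = 0.1789.
C = 3.775 × 0.1789 = 0.675 kg/m³.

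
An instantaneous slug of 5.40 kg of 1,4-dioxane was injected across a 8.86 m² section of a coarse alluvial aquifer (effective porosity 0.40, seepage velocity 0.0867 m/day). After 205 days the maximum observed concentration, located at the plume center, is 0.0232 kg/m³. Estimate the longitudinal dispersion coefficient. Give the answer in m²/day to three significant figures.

At the plume center C_max = M/(n_e·A·√(4πDt)), so D = M²/(4πt·(n_e·A·C_max)²).
n_e·A·C_max = 0.40 × 8.86 × 0.0232 = 0.08222 kg/m.
D = 5.40²/(4π × 205 × 0.08222²) = 1.67 m²/day.

1.67 m²/day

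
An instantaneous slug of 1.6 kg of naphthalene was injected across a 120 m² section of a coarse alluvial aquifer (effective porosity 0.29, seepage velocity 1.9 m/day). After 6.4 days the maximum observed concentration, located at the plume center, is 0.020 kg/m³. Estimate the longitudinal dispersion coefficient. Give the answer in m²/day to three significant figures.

At the plume center C_max = M/(n_e·A·√(4πDt)), so D = M²/(4πt·(n_e·A·C_max)²).
n_e·A·C_max = 0.29 × 120 × 0.020 = 0.6960 kg/m.
D = 1.6²/(4π × 6.4 × 0.6960²) = 0.0657 m²/day.

0.0657 m²/day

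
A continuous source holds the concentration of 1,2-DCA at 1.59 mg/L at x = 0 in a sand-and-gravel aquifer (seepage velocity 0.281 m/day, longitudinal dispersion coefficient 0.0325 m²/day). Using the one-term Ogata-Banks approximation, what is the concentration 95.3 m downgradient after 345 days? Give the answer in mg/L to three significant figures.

1.01 mg/L

For a continuous step input, C/C₀ ≈ ½·erfc((x−vt)/(2√(Dt))).
vt = 0.281 × 345 = 96.945 m and 2√(Dt) = 2√(0.0325 × 345) = 6.697 m.
Argument (x−vt)/(2√(Dt)) = (95.3 − 96.945)/6.697 = -0.2456; ½·erfc(-0.2456) = 0.6358.
C = 1.59 × 0.6358 = 1.01 mg/L.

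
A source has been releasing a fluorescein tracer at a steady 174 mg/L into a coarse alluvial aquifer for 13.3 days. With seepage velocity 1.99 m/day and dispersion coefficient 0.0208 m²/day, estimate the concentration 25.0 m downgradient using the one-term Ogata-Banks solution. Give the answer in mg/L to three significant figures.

170 mg/L

For a continuous step input, C/C₀ ≈ ½·erfc((x−vt)/(2√(Dt))).
vt = 1.99 × 13.3 = 26.467 m and 2√(Dt) = 2√(0.0208 × 13.3) = 1.052 m.
Argument (x−vt)/(2√(Dt)) = (25.0 − 26.467)/1.052 = -1.394; ½·erfc(-1.394) = 0.9757.
C = 174 × 0.9757 = 170 mg/L.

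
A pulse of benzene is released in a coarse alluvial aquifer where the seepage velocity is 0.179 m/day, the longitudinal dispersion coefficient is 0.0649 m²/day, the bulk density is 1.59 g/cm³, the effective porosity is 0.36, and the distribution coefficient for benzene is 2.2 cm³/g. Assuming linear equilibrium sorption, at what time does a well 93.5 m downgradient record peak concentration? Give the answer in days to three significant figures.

5580 days

Retardation factor R = 1 + ρ_b·K_d/n = 1 + 1.59 × 2.2/0.36 = 10.72.
Sorption retards both mechanisms: v_R = v/R = 0.01670 m/day, D_R = D/R = 0.006054 m²/day.
Peak time from v_R²t² + 2D_R t − x² = 0: t = (√(D_R² + v_R²x²) − D_R)/v_R².
√(D_R² + v_R²x²) = √(0.006054² + 0.01670² × 93.5²) = 1.561; v_R² = 0.0002789.
t = (1.561 − 0.006054)/0.0002789 = 5580 days.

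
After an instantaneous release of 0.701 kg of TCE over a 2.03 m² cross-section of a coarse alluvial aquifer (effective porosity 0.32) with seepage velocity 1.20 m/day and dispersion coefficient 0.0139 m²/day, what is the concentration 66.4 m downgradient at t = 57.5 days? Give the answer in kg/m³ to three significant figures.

0.0411 kg/m³

For an instantaneous plane source, C(x,t) = M/(n_e·A·√(4πDt)) · exp(−(x−vt)²/(4Dt)), with n_e·A the pore (flow) area.
Plume center vt = 1.20 × 57.5 = 69 m, so the well at 66.4 m is 2.6 m upgradient of the peak.
√(4πDt) = 3.169 m, giving peak height M/(n_e·A·√(4πDt)) = 0.701/(0.32 × 2.03 × 3.169) = 0.3405 kg/m³.
(x−vt)²/(4Dt) = (-2.6)²/(4 × 0.0139 × 57.5) = 2.114; exp(−2.114) = 0.1208.
C = 0.3405 × 0.1208 = 0.0411 kg/m³.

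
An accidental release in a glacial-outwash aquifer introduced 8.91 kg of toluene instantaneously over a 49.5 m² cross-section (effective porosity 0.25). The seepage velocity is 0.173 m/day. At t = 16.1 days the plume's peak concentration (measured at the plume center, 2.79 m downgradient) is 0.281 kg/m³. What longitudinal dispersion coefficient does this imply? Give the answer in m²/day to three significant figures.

At the plume center C_max = M/(n_e·A·√(4πDt)), so D = M²/(4πt·(n_e·A·C_max)²).
n_e·A·C_max = 0.25 × 49.5 × 0.281 = 3.477 kg/m.
D = 8.91²/(4π × 16.1 × 3.477²) = 0.0325 m²/day.

0.0325 m²/day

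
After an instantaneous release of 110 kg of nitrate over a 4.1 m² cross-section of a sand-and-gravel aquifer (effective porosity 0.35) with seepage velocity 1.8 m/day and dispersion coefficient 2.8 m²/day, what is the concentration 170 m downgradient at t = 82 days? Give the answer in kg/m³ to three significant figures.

For an instantaneous plane source, C(x,t) = M/(n_e·A·√(4πDt)) · exp(−(x−vt)²/(4Dt)), with n_e·A the pore (flow) area.
Plume center vt = 1.8 × 82 = 147.6 m, so the well at 170 m is 22.4 m downgradient of the peak.
√(4πDt) = 53.71 m, giving peak height M/(n_e·A·√(4πDt)) = 110/(0.35 × 4.1 × 53.71) = 1.427 kg/m³.
(x−vt)²/(4Dt) = (22.4)²/(4 × 2.8 × 82) = 0.5463; exp(−0.5463) = 0.5791.
C = 1.427 × 0.5791 = 0.826 kg/m³.

0.826 kg/m³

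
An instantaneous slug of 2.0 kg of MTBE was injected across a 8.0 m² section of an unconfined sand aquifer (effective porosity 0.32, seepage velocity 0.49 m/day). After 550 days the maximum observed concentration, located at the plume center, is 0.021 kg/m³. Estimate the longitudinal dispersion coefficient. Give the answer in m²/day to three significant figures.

At the plume center C_max = M/(n_e·A·√(4πDt)), so D = M²/(4πt·(n_e·A·C_max)²).
n_e·A·C_max = 0.32 × 8.0 × 0.021 = 0.05376 kg/m.
D = 2.0²/(4π × 550 × 0.05376²) = 0.200 m²/day.

0.200 m²/day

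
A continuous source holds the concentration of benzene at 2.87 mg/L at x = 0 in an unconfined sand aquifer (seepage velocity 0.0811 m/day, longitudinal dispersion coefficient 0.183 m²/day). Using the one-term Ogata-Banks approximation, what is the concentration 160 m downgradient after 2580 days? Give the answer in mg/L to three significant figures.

2.71 mg/L

For a continuous step input, C/C₀ ≈ ½·erfc((x−vt)/(2√(Dt))).
vt = 0.0811 × 2580 = 209.238 m and 2√(Dt) = 2√(0.183 × 2580) = 43.46 m.
Argument (x−vt)/(2√(Dt)) = (160 − 209.238)/43.46 = -1.133; ½·erfc(-1.133) = 0.9455.
C = 2.87 × 0.9455 = 2.71 mg/L.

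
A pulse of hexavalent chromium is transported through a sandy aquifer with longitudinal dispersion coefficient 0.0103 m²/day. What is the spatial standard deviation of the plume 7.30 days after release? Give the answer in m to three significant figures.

0.388 m

Dispersive spreading gives a Gaussian with σ² = 2Dt; advection only shifts the center.
σ = √(2 × 0.0103 × 7.30) = 0.388 m.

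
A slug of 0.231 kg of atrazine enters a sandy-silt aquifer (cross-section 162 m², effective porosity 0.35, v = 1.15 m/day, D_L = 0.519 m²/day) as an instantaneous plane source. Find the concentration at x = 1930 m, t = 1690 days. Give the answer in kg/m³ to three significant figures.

For an instantaneous plane source, C(x,t) = M/(n_e·A·√(4πDt)) · exp(−(x−vt)²/(4Dt)), with n_e·A the pore (flow) area.
Plume center vt = 1.15 × 1690 = 1943.5 m, so the well at 1930 m is 13.5 m upgradient of the peak.
√(4πDt) = 105.0 m, giving peak height M/(n_e·A·√(4πDt)) = 0.231/(0.35 × 162 × 105.0) = 3.880e-05 kg/m³.
(x−vt)²/(4Dt) = (-13.5)²/(4 × 0.519 × 1690) = 0.05195; exp(−0.05195) = 0.9494.
C = 3.880e-05 × 0.9494 = 3.68e-05 kg/m³.

3.68e-05 kg/m³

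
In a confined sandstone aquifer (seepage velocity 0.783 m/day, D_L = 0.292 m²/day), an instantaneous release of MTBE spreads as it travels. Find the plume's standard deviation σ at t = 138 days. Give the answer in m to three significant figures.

Dispersive spreading gives a Gaussian with σ² = 2Dt; advection only shifts the center.
σ = √(2 × 0.292 × 138) = 8.98 m.

8.98 m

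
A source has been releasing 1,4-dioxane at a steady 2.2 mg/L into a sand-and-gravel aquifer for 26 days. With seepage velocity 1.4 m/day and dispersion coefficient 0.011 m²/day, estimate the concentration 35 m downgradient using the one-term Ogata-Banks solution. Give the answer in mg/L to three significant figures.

For a continuous step input, C/C₀ ≈ ½·erfc((x−vt)/(2√(Dt))).
vt = 1.4 × 26 = 36.4 m and 2√(Dt) = 2√(0.011 × 26) = 1.070 m.
Argument (x−vt)/(2√(Dt)) = (35 − 36.4)/1.070 = -1.308; ½·erfc(-1.308) = 0.9678.
C = 2.2 × 0.9678 = 2.13 mg/L.

2.13 mg/L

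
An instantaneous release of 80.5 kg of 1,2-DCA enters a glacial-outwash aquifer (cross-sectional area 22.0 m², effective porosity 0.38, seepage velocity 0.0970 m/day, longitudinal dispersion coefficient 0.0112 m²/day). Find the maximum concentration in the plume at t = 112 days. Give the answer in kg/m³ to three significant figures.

The peak of an instantaneous 1D plume sits at x = vt; there the Gaussian factor is 1 and C_max = M/(n_e·A·√(4πDt)), where n_e·A is the pore area the mass is dissolved in.
√(4πDt) = √(4π × 0.0112 × 112) = 3.970 m, so C_max = 80.5/(0.38 × 22.0 × 3.970) = 2.43 kg/m³.

2.43 kg/m³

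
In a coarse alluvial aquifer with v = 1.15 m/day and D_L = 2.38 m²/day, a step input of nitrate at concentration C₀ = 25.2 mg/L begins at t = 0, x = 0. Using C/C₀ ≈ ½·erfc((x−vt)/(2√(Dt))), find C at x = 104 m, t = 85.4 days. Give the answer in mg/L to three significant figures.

For a continuous step input, C/C₀ ≈ ½·erfc((x−vt)/(2√(Dt))).
vt = 1.15 × 85.4 = 98.21 m and 2√(Dt) = 2√(2.38 × 85.4) = 28.51 m.
Argument (x−vt)/(2√(Dt)) = (104 − 98.21)/28.51 = 0.2031; ½·erfc(0.2031) = 0.3870.
C = 25.2 × 0.3870 = 9.75 mg/L.

9.75 mg/L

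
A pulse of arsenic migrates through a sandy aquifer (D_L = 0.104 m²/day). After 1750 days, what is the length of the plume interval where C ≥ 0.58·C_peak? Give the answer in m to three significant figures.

39.8 m

The plume is Gaussian with σ = √(2Dt) = √(2 × 0.104 × 1750) = 19.08 m.
C/C_peak = exp(−Δx²/(2σ²)) = 0.58 ⇒ Δx = σ·√(−2 ln 0.58) = 19.08 × 1.044 = 19.92 m.
Width = 2Δx = 39.8 m.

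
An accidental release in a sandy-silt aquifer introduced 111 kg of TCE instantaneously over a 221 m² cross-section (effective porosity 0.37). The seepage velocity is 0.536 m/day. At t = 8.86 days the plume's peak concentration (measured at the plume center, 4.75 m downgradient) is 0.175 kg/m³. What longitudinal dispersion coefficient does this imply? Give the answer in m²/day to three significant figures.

At the plume center C_max = M/(n_e·A·√(4πDt)), so D = M²/(4πt·(n_e·A·C_max)²).
n_e·A·C_max = 0.37 × 221 × 0.175 = 14.31 kg/m.
D = 111²/(4π × 8.86 × 14.31²) = 0.540 m²/day.

0.540 m²/day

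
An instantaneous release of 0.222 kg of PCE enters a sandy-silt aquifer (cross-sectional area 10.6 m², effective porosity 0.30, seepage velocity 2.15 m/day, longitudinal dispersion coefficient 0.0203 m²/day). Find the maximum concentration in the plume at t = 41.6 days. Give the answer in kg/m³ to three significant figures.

The peak of an instantaneous 1D plume sits at x = vt; there the Gaussian factor is 1 and C_max = M/(n_e·A·√(4πDt)), where n_e·A is the pore area the mass is dissolved in.
√(4πDt) = √(4π × 0.0203 × 41.6) = 3.258 m, so C_max = 0.222/(0.30 × 10.6 × 3.258) = 0.0214 kg/m³.

0.0214 kg/m³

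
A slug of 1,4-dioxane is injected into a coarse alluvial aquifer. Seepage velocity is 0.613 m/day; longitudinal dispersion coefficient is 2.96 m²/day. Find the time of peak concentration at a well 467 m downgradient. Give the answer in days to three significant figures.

For the 1D instantaneous-source solution, setting ∂C/∂t = 0 at fixed x gives v²t² + 2Dt − x² = 0, so t = (√(D² + v²x²) − D)/v².
√(D² + v²x²) = √(2.96² + 0.613² × 467²) = 286.3; v² = 0.375769.
t = (286.3 − 2.96)/0.375769 = 754 days (vs. the pure-advection estimate x/v = 762 d).

754 days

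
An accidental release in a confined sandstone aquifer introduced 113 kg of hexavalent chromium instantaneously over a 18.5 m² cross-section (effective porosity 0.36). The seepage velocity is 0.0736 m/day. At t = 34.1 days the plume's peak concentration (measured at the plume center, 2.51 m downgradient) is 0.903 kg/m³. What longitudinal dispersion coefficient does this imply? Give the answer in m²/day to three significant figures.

0.824 m²/day

At the plume center C_max = M/(n_e·A·√(4πDt)), so D = M²/(4πt·(n_e·A·C_max)²).
n_e·A·C_max = 0.36 × 18.5 × 0.903 = 6.014 kg/m.
D = 113²/(4π × 34.1 × 6.014²) = 0.824 m²/day.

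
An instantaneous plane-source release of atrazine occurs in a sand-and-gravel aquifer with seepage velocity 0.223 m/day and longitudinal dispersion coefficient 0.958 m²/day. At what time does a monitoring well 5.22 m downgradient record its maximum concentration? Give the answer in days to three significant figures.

11.1 days

For the 1D instantaneous-source solution, setting ∂C/∂t = 0 at fixed x gives v²t² + 2Dt − x² = 0, so t = (√(D² + v²x²) − D)/v².
√(D² + v²x²) = √(0.958² + 0.223² × 5.22²) = 1.508; v² = 0.049729.
t = (1.508 − 0.958)/0.049729 = 11.1 days (vs. the pure-advection estimate x/v = 23.4 d).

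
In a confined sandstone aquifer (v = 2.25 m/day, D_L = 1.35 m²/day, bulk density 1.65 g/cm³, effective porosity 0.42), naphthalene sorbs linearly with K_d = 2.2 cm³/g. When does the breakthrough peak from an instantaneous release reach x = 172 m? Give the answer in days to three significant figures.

735 days

Retardation factor R = 1 + ρ_b·K_d/n = 1 + 1.65 × 2.2/0.42 = 9.643.
Sorption retards both mechanisms: v_R = v/R = 0.2333 m/day, D_R = D/R = 0.1400 m²/day.
Peak time from v_R²t² + 2D_R t − x² = 0: t = (√(D_R² + v_R²x²) − D_R)/v_R².
√(D_R² + v_R²x²) = √(0.1400² + 0.2333² × 172²) = 40.13; v_R² = 0.05443.
t = (40.13 − 0.1400)/0.05443 = 735 days.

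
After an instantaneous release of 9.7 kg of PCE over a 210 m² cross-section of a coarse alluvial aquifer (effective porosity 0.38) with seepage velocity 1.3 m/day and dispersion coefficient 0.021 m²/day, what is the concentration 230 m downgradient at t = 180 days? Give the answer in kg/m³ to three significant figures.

For an instantaneous plane source, C(x,t) = M/(n_e·A·√(4πDt)) · exp(−(x−vt)²/(4Dt)), with n_e·A the pore (flow) area.
Plume center vt = 1.3 × 180 = 234 m, so the well at 230 m is 4 m upgradient of the peak.
√(4πDt) = 6.892 m, giving peak height M/(n_e·A·√(4πDt)) = 9.7/(0.38 × 210 × 6.892) = 0.01764 kg/m³.
(x−vt)²/(4Dt) = (-4)²/(4 × 0.021 × 180) = 1.058; exp(−1.058) = 0.3471.
C = 0.01764 × 0.3471 = 0.00612 kg/m³.

0.00612 kg/m³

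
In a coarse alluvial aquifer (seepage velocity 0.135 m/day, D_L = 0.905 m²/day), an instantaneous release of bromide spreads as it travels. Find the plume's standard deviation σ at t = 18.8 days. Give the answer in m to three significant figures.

Dispersive spreading gives a Gaussian with σ² = 2Dt; advection only shifts the center.
σ = √(2 × 0.905 × 18.8) = 5.83 m.

5.83 m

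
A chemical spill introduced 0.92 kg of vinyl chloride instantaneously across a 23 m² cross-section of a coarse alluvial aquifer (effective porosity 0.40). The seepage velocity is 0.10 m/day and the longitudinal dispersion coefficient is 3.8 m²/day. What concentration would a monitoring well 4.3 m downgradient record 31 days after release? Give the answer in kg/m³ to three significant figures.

0.00259 kg/m³

For an instantaneous plane source, C(x,t) = M/(n_e·A·√(4πDt)) · exp(−(x−vt)²/(4Dt)), with n_e·A the pore (flow) area.
Plume center vt = 0.10 × 31 = 3.1 m, so the well at 4.3 m is 1.2 m downgradient of the peak.
√(4πDt) = 38.47 m, giving peak height M/(n_e·A·√(4πDt)) = 0.92/(0.40 × 23 × 38.47) = 0.002599 kg/m³.
(x−vt)²/(4Dt) = (1.2)²/(4 × 3.8 × 31) = 0.003056; exp(−0.003056) = 0.9969.
C = 0.002599 × 0.9969 = 0.00259 kg/m³.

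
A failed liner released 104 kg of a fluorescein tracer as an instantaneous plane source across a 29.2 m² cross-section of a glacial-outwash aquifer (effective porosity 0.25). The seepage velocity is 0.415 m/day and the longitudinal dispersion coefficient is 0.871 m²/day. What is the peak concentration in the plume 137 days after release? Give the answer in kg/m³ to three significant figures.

The peak of an instantaneous 1D plume sits at x = vt; there the Gaussian factor is 1 and C_max = M/(n_e·A·√(4πDt)), where n_e·A is the pore area the mass is dissolved in.
√(4πDt) = √(4π × 0.871 × 137) = 38.72 m, so C_max = 104/(0.25 × 29.2 × 38.72) = 0.368 kg/m³.

0.368 kg/m³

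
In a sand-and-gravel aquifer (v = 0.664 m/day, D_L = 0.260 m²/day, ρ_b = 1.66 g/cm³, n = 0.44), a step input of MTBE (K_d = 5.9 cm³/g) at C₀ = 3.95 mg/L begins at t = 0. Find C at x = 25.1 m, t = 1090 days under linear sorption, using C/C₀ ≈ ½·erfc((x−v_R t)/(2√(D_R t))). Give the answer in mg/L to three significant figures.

Retardation factor R = 1 + ρ_b·K_d/n = 1 + 1.66 × 5.9/0.44 = 23.26.
Sorption retards both mechanisms: v_R = v/R = 0.02855 m/day, D_R = D/R = 0.01118 m²/day.
v_R·t = 0.02855 × 1090 = 31.1195 m; 2√(D_R t) = 6.982 m; argument = (25.1 − 31.1195)/6.982 = -0.8621.
C = C₀ × ½·erfc(-0.8621) = 3.95 × 0.8886 = 3.51 mg/L.

3.51 mg/L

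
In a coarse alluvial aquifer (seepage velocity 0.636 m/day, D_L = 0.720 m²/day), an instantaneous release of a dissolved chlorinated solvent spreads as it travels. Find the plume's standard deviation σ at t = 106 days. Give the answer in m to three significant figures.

12.4 m

Dispersive spreading gives a Gaussian with σ² = 2Dt; advection only shifts the center.
σ = √(2 × 0.720 × 106) = 12.4 m.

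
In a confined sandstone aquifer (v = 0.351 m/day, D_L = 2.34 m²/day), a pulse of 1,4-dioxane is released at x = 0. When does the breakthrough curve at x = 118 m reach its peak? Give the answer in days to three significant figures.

318 days

For the 1D instantaneous-source solution, setting ∂C/∂t = 0 at fixed x gives v²t² + 2Dt − x² = 0, so t = (√(D² + v²x²) − D)/v².
√(D² + v²x²) = √(2.34² + 0.351² × 118²) = 41.48; v² = 0.123201.
t = (41.48 − 2.34)/0.123201 = 318 days (vs. the pure-advection estimate x/v = 336 d).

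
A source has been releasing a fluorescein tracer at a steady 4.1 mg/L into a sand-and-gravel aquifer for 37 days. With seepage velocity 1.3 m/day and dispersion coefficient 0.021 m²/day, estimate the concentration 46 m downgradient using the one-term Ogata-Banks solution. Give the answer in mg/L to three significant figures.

For a continuous step input, C/C₀ ≈ ½·erfc((x−vt)/(2√(Dt))).
vt = 1.3 × 37 = 48.1 m and 2√(Dt) = 2√(0.021 × 37) = 1.763 m.
Argument (x−vt)/(2√(Dt)) = (46 − 48.1)/1.763 = -1.191; ½·erfc(-1.191) = 0.9539.
C = 4.1 × 0.9539 = 3.91 mg/L.

3.91 mg/L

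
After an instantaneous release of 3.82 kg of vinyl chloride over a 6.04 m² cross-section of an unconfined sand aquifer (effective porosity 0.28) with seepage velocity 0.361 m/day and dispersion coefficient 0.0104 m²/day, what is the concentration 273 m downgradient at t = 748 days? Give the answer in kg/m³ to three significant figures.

For an instantaneous plane source, C(x,t) = M/(n_e·A·√(4πDt)) · exp(−(x−vt)²/(4Dt)), with n_e·A the pore (flow) area.
Plume center vt = 0.361 × 748 = 270.028 m, so the well at 273 m is 2.972 m downgradient of the peak.
√(4πDt) = 9.887 m, giving peak height M/(n_e·A·√(4πDt)) = 3.82/(0.28 × 6.04 × 9.887) = 0.2285 kg/m³.
(x−vt)²/(4Dt) = (2.972)²/(4 × 0.0104 × 748) = 0.2839; exp(−0.2839) = 0.7528.
C = 0.2285 × 0.7528 = 0.172 kg/m³.

0.172 kg/m³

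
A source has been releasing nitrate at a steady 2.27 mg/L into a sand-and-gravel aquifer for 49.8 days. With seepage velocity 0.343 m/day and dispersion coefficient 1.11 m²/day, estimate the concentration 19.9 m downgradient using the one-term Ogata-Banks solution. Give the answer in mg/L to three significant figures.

For a continuous step input, C/C₀ ≈ ½·erfc((x−vt)/(2√(Dt))).
vt = 0.343 × 49.8 = 17.0814 m and 2√(Dt) = 2√(1.11 × 49.8) = 14.87 m.
Argument (x−vt)/(2√(Dt)) = (19.9 − 17.0814)/14.87 = 0.1895; ½·erfc(0.1895) = 0.3944.
C = 2.27 × 0.3944 = 0.895 mg/L.

0.895 mg/L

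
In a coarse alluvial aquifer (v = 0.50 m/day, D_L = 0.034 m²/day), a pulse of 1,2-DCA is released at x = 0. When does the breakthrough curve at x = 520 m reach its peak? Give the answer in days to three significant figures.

1040 days

For the 1D instantaneous-source solution, setting ∂C/∂t = 0 at fixed x gives v²t² + 2Dt − x² = 0, so t = (√(D² + v²x²) − D)/v².
√(D² + v²x²) = √(0.034² + 0.50² × 520²) = 260.0; v² = 0.25.
t = (260.0 − 0.034)/0.25 = 1040 days (vs. the pure-advection estimate x/v = 1040 d).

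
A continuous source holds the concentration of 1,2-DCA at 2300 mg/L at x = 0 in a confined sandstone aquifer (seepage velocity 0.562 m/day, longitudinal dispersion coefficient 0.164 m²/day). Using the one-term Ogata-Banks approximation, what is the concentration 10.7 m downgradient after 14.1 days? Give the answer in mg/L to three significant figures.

For a continuous step input, C/C₀ ≈ ½·erfc((x−vt)/(2√(Dt))).
vt = 0.562 × 14.1 = 7.9242 m and 2√(Dt) = 2√(0.164 × 14.1) = 3.041 m.
Argument (x−vt)/(2√(Dt)) = (10.7 − 7.9242)/3.041 = 0.9128; ½·erfc(0.9128) = 0.09837.
C = 2300 × 0.09837 = 226 mg/L.

226 mg/L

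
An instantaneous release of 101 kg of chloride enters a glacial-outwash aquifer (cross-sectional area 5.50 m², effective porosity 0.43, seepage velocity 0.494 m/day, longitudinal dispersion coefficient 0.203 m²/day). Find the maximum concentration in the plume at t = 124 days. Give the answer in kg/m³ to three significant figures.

2.40 kg/m³

The peak of an instantaneous 1D plume sits at x = vt; there the Gaussian factor is 1 and C_max = M/(n_e·A·√(4πDt)), where n_e·A is the pore area the mass is dissolved in.
√(4πDt) = √(4π × 0.203 × 124) = 17.79 m, so C_max = 101/(0.43 × 5.50 × 17.79) = 2.40 kg/m³.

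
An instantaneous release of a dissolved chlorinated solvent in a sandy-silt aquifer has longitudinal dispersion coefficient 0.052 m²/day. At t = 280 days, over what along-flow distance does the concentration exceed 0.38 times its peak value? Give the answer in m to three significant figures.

The plume is Gaussian with σ = √(2Dt) = √(2 × 0.052 × 280) = 5.396 m.
C/C_peak = exp(−Δx²/(2σ²)) = 0.38 ⇒ Δx = σ·√(−2 ln 0.38) = 5.396 × 1.391 = 7.506 m.
Width = 2Δx = 15.0 m.

15.0 m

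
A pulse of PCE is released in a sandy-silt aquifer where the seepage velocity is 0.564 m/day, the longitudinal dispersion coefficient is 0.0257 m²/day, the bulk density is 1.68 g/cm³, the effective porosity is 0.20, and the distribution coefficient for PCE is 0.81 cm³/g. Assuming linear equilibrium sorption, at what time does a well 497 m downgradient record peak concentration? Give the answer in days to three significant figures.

Retardation factor R = 1 + ρ_b·K_d/n = 1 + 1.68 × 0.81/0.20 = 7.804.
Sorption retards both mechanisms: v_R = v/R = 0.07227 m/day, D_R = D/R = 0.003293 m²/day.
Peak time from v_R²t² + 2D_R t − x² = 0: t = (√(D_R² + v_R²x²) − D_R)/v_R².
√(D_R² + v_R²x²) = √(0.003293² + 0.07227² × 497²) = 35.92; v_R² = 0.005223.
t = (35.92 − 0.003293)/0.005223 = 6880 days.

6880 days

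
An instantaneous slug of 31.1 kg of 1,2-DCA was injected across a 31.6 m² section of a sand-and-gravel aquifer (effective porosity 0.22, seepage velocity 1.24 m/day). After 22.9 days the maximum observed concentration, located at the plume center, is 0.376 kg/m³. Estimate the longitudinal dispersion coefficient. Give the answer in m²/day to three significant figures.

0.492 m²/day

At the plume center C_max = M/(n_e·A·√(4πDt)), so D = M²/(4πt·(n_e·A·C_max)²).
n_e·A·C_max = 0.22 × 31.6 × 0.376 = 2.614 kg/m.
D = 31.1²/(4π × 22.9 × 2.614²) = 0.492 m²/day.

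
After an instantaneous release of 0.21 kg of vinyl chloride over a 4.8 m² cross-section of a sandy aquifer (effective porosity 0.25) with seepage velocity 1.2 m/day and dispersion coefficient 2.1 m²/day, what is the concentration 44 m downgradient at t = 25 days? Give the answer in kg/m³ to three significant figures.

0.00268 kg/m³

For an instantaneous plane source, C(x,t) = M/(n_e·A·√(4πDt)) · exp(−(x−vt)²/(4Dt)), with n_e·A the pore (flow) area.
Plume center vt = 1.2 × 25 = 30 m, so the well at 44 m is 14 m downgradient of the peak.
√(4πDt) = 25.69 m, giving peak height M/(n_e·A·√(4πDt)) = 0.21/(0.25 × 4.8 × 25.69) = 0.006812 kg/m³.
(x−vt)²/(4Dt) = (14)²/(4 × 2.1 × 25) = 0.9333; exp(−0.9333) = 0.3933.
C = 0.006812 × 0.3933 = 0.00268 kg/m³.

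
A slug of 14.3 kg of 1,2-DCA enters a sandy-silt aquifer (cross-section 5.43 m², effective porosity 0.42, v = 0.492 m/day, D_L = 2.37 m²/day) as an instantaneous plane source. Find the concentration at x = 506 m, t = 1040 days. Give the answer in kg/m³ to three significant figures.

0.0355 kg/m³

For an instantaneous plane source, C(x,t) = M/(n_e·A·√(4πDt)) · exp(−(x−vt)²/(4Dt)), with n_e·A the pore (flow) area.
Plume center vt = 0.492 × 1040 = 511.68 m, so the well at 506 m is 5.68 m upgradient of the peak.
√(4πDt) = 176.0 m, giving peak height M/(n_e·A·√(4πDt)) = 14.3/(0.42 × 5.43 × 176.0) = 0.03563 kg/m³.
(x−vt)²/(4Dt) = (-5.68)²/(4 × 2.37 × 1040) = 0.003272; exp(−0.003272) = 0.9967.
C = 0.03563 × 0.9967 = 0.0355 kg/m³.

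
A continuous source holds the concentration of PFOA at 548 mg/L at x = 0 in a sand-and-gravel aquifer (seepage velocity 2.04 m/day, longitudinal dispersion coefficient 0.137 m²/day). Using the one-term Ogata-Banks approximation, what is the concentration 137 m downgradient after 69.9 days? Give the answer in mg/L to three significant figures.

493 mg/L

For a continuous step input, C/C₀ ≈ ½·erfc((x−vt)/(2√(Dt))).
vt = 2.04 × 69.9 = 142.596 m and 2√(Dt) = 2√(0.137 × 69.9) = 6.189 m.
Argument (x−vt)/(2√(Dt)) = (137 − 142.596)/6.189 = -0.9042; ½·erfc(-0.9042) = 0.8995.
C = 548 × 0.8995 = 493 mg/L.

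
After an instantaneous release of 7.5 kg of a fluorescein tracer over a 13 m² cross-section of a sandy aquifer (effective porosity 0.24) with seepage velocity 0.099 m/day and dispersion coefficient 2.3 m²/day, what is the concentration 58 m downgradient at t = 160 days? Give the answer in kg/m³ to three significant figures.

For an instantaneous plane source, C(x,t) = M/(n_e·A·√(4πDt)) · exp(−(x−vt)²/(4Dt)), with n_e·A the pore (flow) area.
Plume center vt = 0.099 × 160 = 15.84 m, so the well at 58 m is 42.16 m downgradient of the peak.
√(4πDt) = 68.00 m, giving peak height M/(n_e·A·√(4πDt)) = 7.5/(0.24 × 13 × 68.00) = 0.03535 kg/m³.
(x−vt)²/(4Dt) = (42.16)²/(4 × 2.3 × 160) = 1.208; exp(−1.208) = 0.2988.
C = 0.03535 × 0.2988 = 0.0106 kg/m³.

0.0106 kg/m³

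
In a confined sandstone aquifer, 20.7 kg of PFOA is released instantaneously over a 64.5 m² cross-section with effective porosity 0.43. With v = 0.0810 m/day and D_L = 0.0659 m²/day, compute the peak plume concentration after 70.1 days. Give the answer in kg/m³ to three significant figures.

0.0980 kg/m³

The peak of an instantaneous 1D plume sits at x = vt; there the Gaussian factor is 1 and C_max = M/(n_e·A·√(4πDt)), where n_e·A is the pore area the mass is dissolved in.
√(4πDt) = √(4π × 0.0659 × 70.1) = 7.619 m, so C_max = 20.7/(0.43 × 64.5 × 7.619) = 0.0980 kg/m³.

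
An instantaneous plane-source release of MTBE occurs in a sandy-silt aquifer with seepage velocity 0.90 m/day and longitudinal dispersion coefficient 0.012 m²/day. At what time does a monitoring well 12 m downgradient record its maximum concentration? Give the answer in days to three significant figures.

13.3 days

For the 1D instantaneous-source solution, setting ∂C/∂t = 0 at fixed x gives v²t² + 2Dt − x² = 0, so t = (√(D² + v²x²) − D)/v².
√(D² + v²x²) = √(0.012² + 0.90² × 12²) = 10.80; v² = 0.81.
t = (10.80 − 0.012)/0.81 = 13.3 days (vs. the pure-advection estimate x/v = 13.3 d).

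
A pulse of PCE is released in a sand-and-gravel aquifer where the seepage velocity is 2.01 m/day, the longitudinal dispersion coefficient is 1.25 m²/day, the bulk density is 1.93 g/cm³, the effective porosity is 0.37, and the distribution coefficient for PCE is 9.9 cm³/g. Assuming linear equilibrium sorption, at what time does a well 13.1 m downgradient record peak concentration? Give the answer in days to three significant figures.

327 days

Retardation factor R = 1 + ρ_b·K_d/n = 1 + 1.93 × 9.9/0.37 = 52.64.
Sorption retards both mechanisms: v_R = v/R = 0.03818 m/day, D_R = D/R = 0.02375 m²/day.
Peak time from v_R²t² + 2D_R t − x² = 0: t = (√(D_R² + v_R²x²) − D_R)/v_R².
√(D_R² + v_R²x²) = √(0.02375² + 0.03818² × 13.1²) = 0.5007; v_R² = 0.001458.
t = (0.5007 − 0.02375)/0.001458 = 327 days.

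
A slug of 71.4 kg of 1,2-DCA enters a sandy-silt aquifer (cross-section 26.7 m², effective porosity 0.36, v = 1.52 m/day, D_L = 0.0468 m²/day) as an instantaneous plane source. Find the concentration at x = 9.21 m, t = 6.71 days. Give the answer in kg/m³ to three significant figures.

For an instantaneous plane source, C(x,t) = M/(n_e·A·√(4πDt)) · exp(−(x−vt)²/(4Dt)), with n_e·A the pore (flow) area.
Plume center vt = 1.52 × 6.71 = 10.1992 m, so the well at 9.21 m is 0.9892 m upgradient of the peak.
√(4πDt) = 1.987 m, giving peak height M/(n_e·A·√(4πDt)) = 71.4/(0.36 × 26.7 × 1.987) = 3.738 kg/m³.
(x−vt)²/(4Dt) = (-0.9892)²/(4 × 0.0468 × 6.71) = 0.7790; exp(−0.7790) = 0.4589.
C = 3.738 × 0.4589 = 1.72 kg/m³.

1.72 kg/m³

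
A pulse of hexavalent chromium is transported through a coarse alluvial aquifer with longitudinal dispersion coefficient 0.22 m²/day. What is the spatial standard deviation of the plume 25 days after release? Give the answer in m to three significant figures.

Dispersive spreading gives a Gaussian with σ² = 2Dt; advection only shifts the center.
σ = √(2 × 0.22 × 25) = 3.32 m.

3.32 m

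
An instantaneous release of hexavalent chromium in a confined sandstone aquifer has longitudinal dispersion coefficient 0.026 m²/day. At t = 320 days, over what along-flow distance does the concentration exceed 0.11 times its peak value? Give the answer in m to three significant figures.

17.1 m

The plume is Gaussian with σ = √(2Dt) = √(2 × 0.026 × 320) = 4.079 m.
C/C_peak = exp(−Δx²/(2σ²)) = 0.11 ⇒ Δx = σ·√(−2 ln 0.11) = 4.079 × 2.101 = 8.570 m.
Width = 2Δx = 17.1 m.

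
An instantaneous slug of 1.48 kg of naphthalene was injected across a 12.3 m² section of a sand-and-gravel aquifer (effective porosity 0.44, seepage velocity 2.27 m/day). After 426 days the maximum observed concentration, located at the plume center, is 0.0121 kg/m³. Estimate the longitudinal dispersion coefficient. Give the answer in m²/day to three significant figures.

0.0954 m²/day

At the plume center C_max = M/(n_e·A·√(4πDt)), so D = M²/(4πt·(n_e·A·C_max)²).
n_e·A·C_max = 0.44 × 12.3 × 0.0121 = 0.06549 kg/m.
D = 1.48²/(4π × 426 × 0.06549²) = 0.0954 m²/day.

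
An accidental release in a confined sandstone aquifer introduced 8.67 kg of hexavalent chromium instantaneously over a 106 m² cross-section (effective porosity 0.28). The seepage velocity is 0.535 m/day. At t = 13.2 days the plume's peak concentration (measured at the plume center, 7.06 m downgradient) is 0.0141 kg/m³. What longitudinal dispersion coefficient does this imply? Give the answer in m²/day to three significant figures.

At the plume center C_max = M/(n_e·A·√(4πDt)), so D = M²/(4πt·(n_e·A·C_max)²).
n_e·A·C_max = 0.28 × 106 × 0.0141 = 0.4185 kg/m.
D = 8.67²/(4π × 13.2 × 0.4185²) = 2.59 m²/day.

2.59 m²/day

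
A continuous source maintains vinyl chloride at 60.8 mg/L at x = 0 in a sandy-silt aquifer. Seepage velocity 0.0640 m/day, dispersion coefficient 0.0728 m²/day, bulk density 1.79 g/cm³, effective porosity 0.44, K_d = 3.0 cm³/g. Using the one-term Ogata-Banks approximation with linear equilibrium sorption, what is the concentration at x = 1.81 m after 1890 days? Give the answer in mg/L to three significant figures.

Retardation factor R = 1 + ρ_b·K_d/n = 1 + 1.79 × 3.0/0.44 = 13.20.
Sorption retards both mechanisms: v_R = v/R = 0.004848 m/day, D_R = D/R = 0.005515 m²/day.
v_R·t = 0.004848 × 1890 = 9.16272 m; 2√(D_R t) = 6.457 m; argument = (1.81 − 9.16272)/6.457 = -1.139.
C = C₀ × ½·erfc(-1.139) = 60.8 × 0.9464 = 57.5 mg/L.

57.5 mg/L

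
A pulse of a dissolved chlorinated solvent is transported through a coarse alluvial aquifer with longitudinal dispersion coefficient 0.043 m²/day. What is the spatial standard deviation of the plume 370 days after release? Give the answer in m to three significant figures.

5.64 m

Dispersive spreading gives a Gaussian with σ² = 2Dt; advection only shifts the center.
σ = √(2 × 0.043 × 370) = 5.64 m.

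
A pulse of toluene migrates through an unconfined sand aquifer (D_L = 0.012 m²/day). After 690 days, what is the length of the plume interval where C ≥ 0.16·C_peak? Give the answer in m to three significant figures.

15.6 m

The plume is Gaussian with σ = √(2Dt) = √(2 × 0.012 × 690) = 4.069 m.
C/C_peak = exp(−Δx²/(2σ²)) = 0.16 ⇒ Δx = σ·√(−2 ln 0.16) = 4.069 × 1.914 = 7.788 m.
Width = 2Δx = 15.6 m.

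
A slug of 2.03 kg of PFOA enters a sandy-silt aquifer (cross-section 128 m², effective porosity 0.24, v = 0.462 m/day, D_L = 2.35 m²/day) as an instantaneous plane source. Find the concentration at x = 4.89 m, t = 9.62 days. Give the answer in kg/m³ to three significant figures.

For an instantaneous plane source, C(x,t) = M/(n_e·A·√(4πDt)) · exp(−(x−vt)²/(4Dt)), with n_e·A the pore (flow) area.
Plume center vt = 0.462 × 9.62 = 4.44444 m, so the well at 4.89 m is 0.44556 m downgradient of the peak.
√(4πDt) = 16.85 m, giving peak height M/(n_e·A·√(4πDt)) = 2.03/(0.24 × 128 × 16.85) = 0.003922 kg/m³.
(x−vt)²/(4Dt) = (0.44556)²/(4 × 2.35 × 9.62) = 0.002195; exp(−0.002195) = 0.9978.
C = 0.003922 × 0.9978 = 0.00391 kg/m³.

0.00391 kg/m³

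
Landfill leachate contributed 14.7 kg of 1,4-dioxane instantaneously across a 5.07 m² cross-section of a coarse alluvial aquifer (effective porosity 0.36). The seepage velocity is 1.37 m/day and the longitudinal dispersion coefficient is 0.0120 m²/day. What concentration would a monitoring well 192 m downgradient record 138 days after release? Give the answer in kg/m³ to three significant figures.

0.479 kg/m³

For an instantaneous plane source, C(x,t) = M/(n_e·A·√(4πDt)) · exp(−(x−vt)²/(4Dt)), with n_e·A the pore (flow) area.
Plume center vt = 1.37 × 138 = 189.06 m, so the well at 192 m is 2.94 m downgradient of the peak.
√(4πDt) = 4.562 m, giving peak height M/(n_e·A·√(4πDt)) = 14.7/(0.36 × 5.07 × 4.562) = 1.765 kg/m³.
(x−vt)²/(4Dt) = (2.94)²/(4 × 0.0120 × 138) = 1.305; exp(−1.305) = 0.2712.
C = 1.765 × 0.2712 = 0.479 kg/m³.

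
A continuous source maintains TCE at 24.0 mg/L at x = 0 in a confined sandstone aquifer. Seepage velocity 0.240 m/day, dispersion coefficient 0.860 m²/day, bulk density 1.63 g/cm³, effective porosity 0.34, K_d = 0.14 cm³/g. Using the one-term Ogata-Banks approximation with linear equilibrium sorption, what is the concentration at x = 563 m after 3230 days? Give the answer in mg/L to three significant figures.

Retardation factor R = 1 + ρ_b·K_d/n = 1 + 1.63 × 0.14/0.34 = 1.671.
Sorption retards both mechanisms: v_R = v/R = 0.1436 m/day, D_R = D/R = 0.5147 m²/day.
v_R·t = 0.1436 × 3230 = 463.828 m; 2√(D_R t) = 81.55 m; argument = (563 − 463.828)/81.55 = 1.216.
C = C₀ × ½·erfc(1.216) = 24.0 × 0.04274 = 1.03 mg/L.

1.03 mg/L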